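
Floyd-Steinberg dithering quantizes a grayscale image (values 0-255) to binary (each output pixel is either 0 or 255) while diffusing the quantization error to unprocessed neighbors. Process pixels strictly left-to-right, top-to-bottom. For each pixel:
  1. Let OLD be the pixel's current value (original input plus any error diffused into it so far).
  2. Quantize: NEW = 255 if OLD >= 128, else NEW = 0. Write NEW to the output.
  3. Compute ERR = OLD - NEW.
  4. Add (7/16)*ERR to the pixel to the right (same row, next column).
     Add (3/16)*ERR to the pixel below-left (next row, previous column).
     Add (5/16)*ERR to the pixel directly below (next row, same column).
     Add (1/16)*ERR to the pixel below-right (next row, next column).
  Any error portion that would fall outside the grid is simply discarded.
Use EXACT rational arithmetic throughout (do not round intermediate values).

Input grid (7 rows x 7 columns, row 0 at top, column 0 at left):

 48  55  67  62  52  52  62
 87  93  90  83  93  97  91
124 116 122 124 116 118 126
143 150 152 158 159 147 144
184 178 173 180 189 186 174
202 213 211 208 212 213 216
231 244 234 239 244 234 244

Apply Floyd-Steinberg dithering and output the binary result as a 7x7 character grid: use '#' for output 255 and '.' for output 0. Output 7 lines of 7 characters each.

Answer: .......
.#.#.#.
#.#.#.#
.##.##.
##.##.#
#######
#######

Derivation:
(0,0): OLD=48 → NEW=0, ERR=48
(0,1): OLD=76 → NEW=0, ERR=76
(0,2): OLD=401/4 → NEW=0, ERR=401/4
(0,3): OLD=6775/64 → NEW=0, ERR=6775/64
(0,4): OLD=100673/1024 → NEW=0, ERR=100673/1024
(0,5): OLD=1556679/16384 → NEW=0, ERR=1556679/16384
(0,6): OLD=27149681/262144 → NEW=0, ERR=27149681/262144
(1,0): OLD=465/4 → NEW=0, ERR=465/4
(1,1): OLD=6061/32 → NEW=255, ERR=-2099/32
(1,2): OLD=120043/1024 → NEW=0, ERR=120043/1024
(1,3): OLD=98339/512 → NEW=255, ERR=-32221/512
(1,4): OLD=31620165/262144 → NEW=0, ERR=31620165/262144
(1,5): OLD=429972147/2097152 → NEW=255, ERR=-104801613/2097152
(1,6): OLD=3605084173/33554432 → NEW=0, ERR=3605084173/33554432
(2,0): OLD=75791/512 → NEW=255, ERR=-54769/512
(2,1): OLD=1277107/16384 → NEW=0, ERR=1277107/16384
(2,2): OLD=46356853/262144 → NEW=255, ERR=-20489867/262144
(2,3): OLD=209885185/2097152 → NEW=0, ERR=209885185/2097152
(2,4): OLD=772491869/4194304 → NEW=255, ERR=-297055651/4194304
(2,5): OLD=53194155759/536870912 → NEW=0, ERR=53194155759/536870912
(2,6): OLD=1716268369817/8589934592 → NEW=255, ERR=-474164951143/8589934592
(3,0): OLD=32554873/262144 → NEW=0, ERR=32554873/262144
(3,1): OLD=434843471/2097152 → NEW=255, ERR=-99930289/2097152
(3,2): OLD=1093573053/8388608 → NEW=255, ERR=-1045521987/8388608
(3,3): OLD=15647441165/134217728 → NEW=0, ERR=15647441165/134217728
(3,4): OLD=1827125410745/8589934592 → NEW=255, ERR=-363307910215/8589934592
(3,5): OLD=9942519211461/68719476736 → NEW=255, ERR=-7580947356219/68719476736
(3,6): OLD=93105296797643/1099511627776 → NEW=0, ERR=93105296797643/1099511627776
(4,0): OLD=7176419541/33554432 → NEW=255, ERR=-1379960619/33554432
(4,1): OLD=69529634783/536870912 → NEW=255, ERR=-67372447777/536870912
(4,2): OLD=842071654133/8589934592 → NEW=0, ERR=842071654133/8589934592
(4,3): OLD=16740078065679/68719476736 → NEW=255, ERR=-783388502001/68719476736
(4,4): OLD=5408134672965/34359738368 → NEW=255, ERR=-3353598610875/34359738368
(4,5): OLD=2147277204813265/17592186044416 → NEW=0, ERR=2147277204813265/17592186044416
(4,6): OLD=69515287601966375/281474976710656 → NEW=255, ERR=-2260831459250905/281474976710656
(5,0): OLD=1422652594733/8589934592 → NEW=255, ERR=-767780726227/8589934592
(5,1): OLD=10341590613861/68719476736 → NEW=255, ERR=-7181875953819/68719476736
(5,2): OLD=25554106140983/137438953472 → NEW=255, ERR=-9492826994377/137438953472
(5,3): OLD=356343126309795/2199023255552 → NEW=255, ERR=-204407803855965/2199023255552
(5,4): OLD=45881929760812571/281474976710656 → NEW=255, ERR=-25894189300404709/281474976710656
(5,5): OLD=457767198857051585/2251799813685248 → NEW=255, ERR=-116441753632686655/2251799813685248
(5,6): OLD=7151546104513472223/36028797018963968 → NEW=255, ERR=-2035797135322339617/36028797018963968
(6,0): OLD=201730329105719/1099511627776 → NEW=255, ERR=-78645135977161/1099511627776
(6,1): OLD=2841323585869753/17592186044416 → NEW=255, ERR=-1644683855456327/17592186044416
(6,2): OLD=41532600748977111/281474976710656 → NEW=255, ERR=-30243518312240169/281474976710656
(6,3): OLD=318355405351175769/2251799813685248 → NEW=255, ERR=-255853547138562471/2251799813685248
(6,4): OLD=2702822609297257205/18014398509481984 → NEW=255, ERR=-1890849010620648715/18014398509481984
(6,5): OLD=89682741963278260179/576460752303423488 → NEW=255, ERR=-57314749874094729261/576460752303423488
(6,6): OLD=1656626668118147239285/9223372036854775808 → NEW=255, ERR=-695333201279820591755/9223372036854775808
Row 0: .......
Row 1: .#.#.#.
Row 2: #.#.#.#
Row 3: .##.##.
Row 4: ##.##.#
Row 5: #######
Row 6: #######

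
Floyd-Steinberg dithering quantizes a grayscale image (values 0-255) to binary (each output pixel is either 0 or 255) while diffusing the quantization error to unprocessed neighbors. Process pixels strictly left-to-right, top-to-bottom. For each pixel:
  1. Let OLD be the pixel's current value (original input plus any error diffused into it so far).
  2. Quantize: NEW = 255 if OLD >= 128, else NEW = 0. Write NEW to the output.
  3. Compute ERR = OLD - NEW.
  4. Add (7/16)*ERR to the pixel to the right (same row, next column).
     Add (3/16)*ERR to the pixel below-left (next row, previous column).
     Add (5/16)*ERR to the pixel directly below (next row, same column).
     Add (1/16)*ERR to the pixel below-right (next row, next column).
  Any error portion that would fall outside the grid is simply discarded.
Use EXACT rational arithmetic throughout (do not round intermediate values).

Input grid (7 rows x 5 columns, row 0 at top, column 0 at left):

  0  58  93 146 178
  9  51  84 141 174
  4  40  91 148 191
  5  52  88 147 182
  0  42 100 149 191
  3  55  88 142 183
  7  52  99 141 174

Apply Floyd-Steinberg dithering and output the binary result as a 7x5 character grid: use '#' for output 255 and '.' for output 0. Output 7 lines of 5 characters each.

(0,0): OLD=0 → NEW=0, ERR=0
(0,1): OLD=58 → NEW=0, ERR=58
(0,2): OLD=947/8 → NEW=0, ERR=947/8
(0,3): OLD=25317/128 → NEW=255, ERR=-7323/128
(0,4): OLD=313283/2048 → NEW=255, ERR=-208957/2048
(1,0): OLD=159/8 → NEW=0, ERR=159/8
(1,1): OLD=6401/64 → NEW=0, ERR=6401/64
(1,2): OLD=322861/2048 → NEW=255, ERR=-199379/2048
(1,3): OLD=563589/8192 → NEW=0, ERR=563589/8192
(1,4): OLD=22103839/131072 → NEW=255, ERR=-11319521/131072
(2,0): OLD=29659/1024 → NEW=0, ERR=29659/1024
(2,1): OLD=2192673/32768 → NEW=0, ERR=2192673/32768
(2,2): OLD=57148979/524288 → NEW=0, ERR=57148979/524288
(2,3): OLD=1635030041/8388608 → NEW=255, ERR=-504064999/8388608
(2,4): OLD=19061999471/134217728 → NEW=255, ERR=-15163521169/134217728
(3,0): OLD=13944899/524288 → NEW=0, ERR=13944899/524288
(3,1): OLD=447934047/4194304 → NEW=0, ERR=447934047/4194304
(3,2): OLD=21703284333/134217728 → NEW=255, ERR=-12522236307/134217728
(3,3): OLD=19604852163/268435456 → NEW=0, ERR=19604852163/268435456
(3,4): OLD=751152721355/4294967296 → NEW=255, ERR=-344063939125/4294967296
(4,0): OLD=1901598101/67108864 → NEW=0, ERR=1901598101/67108864
(4,1): OLD=154489319373/2147483648 → NEW=0, ERR=154489319373/2147483648
(4,2): OLD=4215478851827/34359738368 → NEW=0, ERR=4215478851827/34359738368
(4,3): OLD=112505846582829/549755813888 → NEW=255, ERR=-27681885958611/549755813888
(4,4): OLD=1306230381721275/8796093022208 → NEW=255, ERR=-936773338941765/8796093022208
(5,0): OLD=870802869383/34359738368 → NEW=0, ERR=870802869383/34359738368
(5,1): OLD=31155695091277/274877906944 → NEW=0, ERR=31155695091277/274877906944
(5,2): OLD=1503977833261997/8796093022208 → NEW=255, ERR=-739025887401043/8796093022208
(5,3): OLD=2716458456800703/35184372088832 → NEW=0, ERR=2716458456800703/35184372088832
(5,4): OLD=101527943193518613/562949953421312 → NEW=255, ERR=-42024294928915947/562949953421312
(6,0): OLD=159085525626879/4398046511104 → NEW=0, ERR=159085525626879/4398046511104
(6,1): OLD=12536305840216601/140737488355328 → NEW=0, ERR=12536305840216601/140737488355328
(6,2): OLD=300109468812614579/2251799813685248 → NEW=255, ERR=-274099483677123661/2251799813685248
(6,3): OLD=3337148533788620449/36028797018963968 → NEW=0, ERR=3337148533788620449/36028797018963968
(6,4): OLD=112998089719826846887/576460752303423488 → NEW=255, ERR=-33999402117546142553/576460752303423488
Row 0: ...##
Row 1: ..#.#
Row 2: ...##
Row 3: ..#.#
Row 4: ...##
Row 5: ..#.#
Row 6: ..#.#

Answer: ...##
..#.#
...##
..#.#
...##
..#.#
..#.#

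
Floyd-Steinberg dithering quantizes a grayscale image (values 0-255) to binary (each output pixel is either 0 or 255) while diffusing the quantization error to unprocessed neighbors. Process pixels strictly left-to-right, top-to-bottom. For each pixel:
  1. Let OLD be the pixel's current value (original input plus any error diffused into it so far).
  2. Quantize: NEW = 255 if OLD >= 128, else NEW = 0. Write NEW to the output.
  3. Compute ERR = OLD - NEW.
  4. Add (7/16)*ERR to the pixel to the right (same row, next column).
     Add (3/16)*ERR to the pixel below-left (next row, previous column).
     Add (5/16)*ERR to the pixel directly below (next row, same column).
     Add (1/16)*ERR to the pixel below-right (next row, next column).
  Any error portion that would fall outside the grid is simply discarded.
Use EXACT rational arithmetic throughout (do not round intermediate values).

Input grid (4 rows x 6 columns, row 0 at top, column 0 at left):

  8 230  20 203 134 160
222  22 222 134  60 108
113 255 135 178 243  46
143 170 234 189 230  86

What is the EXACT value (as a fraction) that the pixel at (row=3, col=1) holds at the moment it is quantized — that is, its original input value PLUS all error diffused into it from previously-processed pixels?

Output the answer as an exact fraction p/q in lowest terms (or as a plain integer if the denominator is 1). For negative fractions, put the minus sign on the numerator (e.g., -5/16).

Answer: 2322063143/16777216

Derivation:
(0,0): OLD=8 → NEW=0, ERR=8
(0,1): OLD=467/2 → NEW=255, ERR=-43/2
(0,2): OLD=339/32 → NEW=0, ERR=339/32
(0,3): OLD=106309/512 → NEW=255, ERR=-24251/512
(0,4): OLD=927971/8192 → NEW=0, ERR=927971/8192
(0,5): OLD=27467317/131072 → NEW=255, ERR=-5956043/131072
(1,0): OLD=7055/32 → NEW=255, ERR=-1105/32
(1,1): OLD=681/256 → NEW=0, ERR=681/256
(1,2): OLD=1771517/8192 → NEW=255, ERR=-317443/8192
(1,3): OLD=4068041/32768 → NEW=0, ERR=4068041/32768
(1,4): OLD=289895563/2097152 → NEW=255, ERR=-244878197/2097152
(1,5): OLD=1670808413/33554432 → NEW=0, ERR=1670808413/33554432
(2,0): OLD=420691/4096 → NEW=0, ERR=420691/4096
(2,1): OLD=38186785/131072 → NEW=255, ERR=4763425/131072
(2,2): OLD=340229219/2097152 → NEW=255, ERR=-194544541/2097152
(2,3): OLD=2548375115/16777216 → NEW=255, ERR=-1729814965/16777216
(2,4): OLD=95830065569/536870912 → NEW=255, ERR=-41072016991/536870912
(2,5): OLD=178608726903/8589934592 → NEW=0, ERR=178608726903/8589934592
(3,0): OLD=381493571/2097152 → NEW=255, ERR=-153280189/2097152
(3,1): OLD=2322063143/16777216 → NEW=255, ERR=-1956126937/16777216
Target (3,1): original=170, with diffused error = 2322063143/16777216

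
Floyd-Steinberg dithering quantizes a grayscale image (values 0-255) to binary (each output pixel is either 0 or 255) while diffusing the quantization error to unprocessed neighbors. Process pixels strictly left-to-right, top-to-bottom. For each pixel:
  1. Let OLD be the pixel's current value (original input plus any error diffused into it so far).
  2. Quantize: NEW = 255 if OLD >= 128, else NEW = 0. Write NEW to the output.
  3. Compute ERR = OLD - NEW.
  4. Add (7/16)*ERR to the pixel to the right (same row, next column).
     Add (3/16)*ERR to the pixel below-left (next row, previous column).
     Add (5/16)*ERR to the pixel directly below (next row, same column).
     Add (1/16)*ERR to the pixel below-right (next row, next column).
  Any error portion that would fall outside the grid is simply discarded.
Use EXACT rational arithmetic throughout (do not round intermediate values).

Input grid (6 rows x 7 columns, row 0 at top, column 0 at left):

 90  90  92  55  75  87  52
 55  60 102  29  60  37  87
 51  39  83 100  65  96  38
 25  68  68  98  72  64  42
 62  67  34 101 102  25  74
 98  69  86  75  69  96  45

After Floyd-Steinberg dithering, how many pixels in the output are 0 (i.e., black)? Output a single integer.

Answer: 31

Derivation:
(0,0): OLD=90 → NEW=0, ERR=90
(0,1): OLD=1035/8 → NEW=255, ERR=-1005/8
(0,2): OLD=4741/128 → NEW=0, ERR=4741/128
(0,3): OLD=145827/2048 → NEW=0, ERR=145827/2048
(0,4): OLD=3478389/32768 → NEW=0, ERR=3478389/32768
(0,5): OLD=69961779/524288 → NEW=255, ERR=-63731661/524288
(0,6): OLD=-9914011/8388608 → NEW=0, ERR=-9914011/8388608
(1,0): OLD=7625/128 → NEW=0, ERR=7625/128
(1,1): OLD=60799/1024 → NEW=0, ERR=60799/1024
(1,2): OLD=4753003/32768 → NEW=255, ERR=-3602837/32768
(1,3): OLD=3324879/131072 → NEW=0, ERR=3324879/131072
(1,4): OLD=720820941/8388608 → NEW=0, ERR=720820941/8388608
(1,5): OLD=2886997597/67108864 → NEW=0, ERR=2886997597/67108864
(1,6): OLD=105070308819/1073741824 → NEW=0, ERR=105070308819/1073741824
(2,0): OLD=1322981/16384 → NEW=0, ERR=1322981/16384
(2,1): OLD=39840295/524288 → NEW=0, ERR=39840295/524288
(2,2): OLD=757937205/8388608 → NEW=0, ERR=757937205/8388608
(2,3): OLD=10515715533/67108864 → NEW=255, ERR=-6597044787/67108864
(2,4): OLD=31405036765/536870912 → NEW=0, ERR=31405036765/536870912
(2,5): OLD=2727373771039/17179869184 → NEW=255, ERR=-1653492870881/17179869184
(2,6): OLD=8015606458057/274877906944 → NEW=0, ERR=8015606458057/274877906944
(3,0): OLD=540913045/8388608 → NEW=0, ERR=540913045/8388608
(3,1): OLD=9525799153/67108864 → NEW=255, ERR=-7586961167/67108864
(3,2): OLD=17765813731/536870912 → NEW=0, ERR=17765813731/536870912
(3,3): OLD=211253896517/2147483648 → NEW=0, ERR=211253896517/2147483648
(3,4): OLD=29996911309205/274877906944 → NEW=0, ERR=29996911309205/274877906944
(3,5): OLD=199650062201231/2199023255552 → NEW=0, ERR=199650062201231/2199023255552
(3,6): OLD=2984271233989073/35184372088832 → NEW=0, ERR=2984271233989073/35184372088832
(4,0): OLD=65447631387/1073741824 → NEW=0, ERR=65447631387/1073741824
(4,1): OLD=1178059513823/17179869184 → NEW=0, ERR=1178059513823/17179869184
(4,2): OLD=23562627087473/274877906944 → NEW=0, ERR=23562627087473/274877906944
(4,3): OLD=421715205781291/2199023255552 → NEW=255, ERR=-139035724384469/2199023255552
(4,4): OLD=2315353255687441/17592186044416 → NEW=255, ERR=-2170654185638639/17592186044416
(4,5): OLD=12449013562235793/562949953421312 → NEW=0, ERR=12449013562235793/562949953421312
(4,6): OLD=1043527954429124935/9007199254740992 → NEW=0, ERR=1043527954429124935/9007199254740992
(5,0): OLD=35708023932941/274877906944 → NEW=255, ERR=-34385842337779/274877906944
(5,1): OLD=122225774452527/2199023255552 → NEW=0, ERR=122225774452527/2199023255552
(5,2): OLD=2278812974461049/17592186044416 → NEW=255, ERR=-2207194466865031/17592186044416
(5,3): OLD=-2452560706726211/140737488355328 → NEW=0, ERR=-2452560706726211/140737488355328
(5,4): OLD=207274274330895615/9007199254740992 → NEW=0, ERR=207274274330895615/9007199254740992
(5,5): OLD=9150553990408844047/72057594037927936 → NEW=0, ERR=9150553990408844047/72057594037927936
(5,6): OLD=159269937553301201153/1152921504606846976 → NEW=255, ERR=-134725046121444777727/1152921504606846976
Output grid:
  Row 0: .#...#.  (5 black, running=5)
  Row 1: ..#....  (6 black, running=11)
  Row 2: ...#.#.  (5 black, running=16)
  Row 3: .#.....  (6 black, running=22)
  Row 4: ...##..  (5 black, running=27)
  Row 5: #.#...#  (4 black, running=31)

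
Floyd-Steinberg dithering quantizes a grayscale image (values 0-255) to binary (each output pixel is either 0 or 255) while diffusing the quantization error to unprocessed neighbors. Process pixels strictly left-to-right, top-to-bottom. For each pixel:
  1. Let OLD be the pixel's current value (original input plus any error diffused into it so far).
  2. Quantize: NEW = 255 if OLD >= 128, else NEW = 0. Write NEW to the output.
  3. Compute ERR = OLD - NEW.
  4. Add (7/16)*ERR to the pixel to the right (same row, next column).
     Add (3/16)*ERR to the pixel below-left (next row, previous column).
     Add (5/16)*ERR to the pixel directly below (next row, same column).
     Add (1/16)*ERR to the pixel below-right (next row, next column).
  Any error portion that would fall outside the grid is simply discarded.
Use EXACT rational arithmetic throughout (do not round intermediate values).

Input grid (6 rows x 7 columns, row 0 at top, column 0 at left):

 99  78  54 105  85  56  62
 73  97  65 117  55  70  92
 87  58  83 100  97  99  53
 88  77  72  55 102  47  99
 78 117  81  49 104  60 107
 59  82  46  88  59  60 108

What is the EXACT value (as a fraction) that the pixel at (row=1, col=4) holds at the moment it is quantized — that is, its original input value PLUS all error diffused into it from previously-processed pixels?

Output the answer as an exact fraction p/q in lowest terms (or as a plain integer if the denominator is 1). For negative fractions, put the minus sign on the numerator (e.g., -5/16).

(0,0): OLD=99 → NEW=0, ERR=99
(0,1): OLD=1941/16 → NEW=0, ERR=1941/16
(0,2): OLD=27411/256 → NEW=0, ERR=27411/256
(0,3): OLD=621957/4096 → NEW=255, ERR=-422523/4096
(0,4): OLD=2612899/65536 → NEW=0, ERR=2612899/65536
(0,5): OLD=77010549/1048576 → NEW=0, ERR=77010549/1048576
(0,6): OLD=1579261235/16777216 → NEW=0, ERR=1579261235/16777216
(1,0): OLD=32431/256 → NEW=0, ERR=32431/256
(1,1): OLD=443593/2048 → NEW=255, ERR=-78647/2048
(1,2): OLD=4580989/65536 → NEW=0, ERR=4580989/65536
(1,3): OLD=33951097/262144 → NEW=255, ERR=-32895623/262144
(1,4): OLD=333567115/16777216 → NEW=0, ERR=333567115/16777216
Target (1,4): original=55, with diffused error = 333567115/16777216

Answer: 333567115/16777216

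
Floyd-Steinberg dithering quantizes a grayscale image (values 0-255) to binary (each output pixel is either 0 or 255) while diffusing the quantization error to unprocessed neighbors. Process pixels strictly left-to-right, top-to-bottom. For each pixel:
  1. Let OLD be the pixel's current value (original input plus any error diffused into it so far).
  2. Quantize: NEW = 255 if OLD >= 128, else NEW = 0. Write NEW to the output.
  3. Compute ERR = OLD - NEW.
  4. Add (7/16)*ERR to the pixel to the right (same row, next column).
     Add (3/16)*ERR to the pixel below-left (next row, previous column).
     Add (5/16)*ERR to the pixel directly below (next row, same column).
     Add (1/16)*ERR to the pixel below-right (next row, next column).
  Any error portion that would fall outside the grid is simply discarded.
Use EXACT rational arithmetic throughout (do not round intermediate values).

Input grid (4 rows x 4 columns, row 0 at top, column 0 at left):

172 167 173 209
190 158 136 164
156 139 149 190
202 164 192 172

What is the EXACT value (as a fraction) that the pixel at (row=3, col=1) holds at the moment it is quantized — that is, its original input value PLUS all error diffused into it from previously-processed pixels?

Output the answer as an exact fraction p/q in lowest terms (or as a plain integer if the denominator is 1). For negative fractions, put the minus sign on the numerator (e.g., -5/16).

Answer: 37075234547/268435456

Derivation:
(0,0): OLD=172 → NEW=255, ERR=-83
(0,1): OLD=2091/16 → NEW=255, ERR=-1989/16
(0,2): OLD=30365/256 → NEW=0, ERR=30365/256
(0,3): OLD=1068619/4096 → NEW=255, ERR=24139/4096
(1,0): OLD=36033/256 → NEW=255, ERR=-29247/256
(1,1): OLD=176583/2048 → NEW=0, ERR=176583/2048
(1,2): OLD=13377491/65536 → NEW=255, ERR=-3334189/65536
(1,3): OLD=158331701/1048576 → NEW=255, ERR=-109055179/1048576
(2,0): OLD=4471677/32768 → NEW=255, ERR=-3884163/32768
(2,1): OLD=102137263/1048576 → NEW=0, ERR=102137263/1048576
(2,2): OLD=338909483/2097152 → NEW=255, ERR=-195864277/2097152
(2,3): OLD=3807046303/33554432 → NEW=0, ERR=3807046303/33554432
(3,0): OLD=3073943341/16777216 → NEW=255, ERR=-1204246739/16777216
(3,1): OLD=37075234547/268435456 → NEW=255, ERR=-31375806733/268435456
Target (3,1): original=164, with diffused error = 37075234547/268435456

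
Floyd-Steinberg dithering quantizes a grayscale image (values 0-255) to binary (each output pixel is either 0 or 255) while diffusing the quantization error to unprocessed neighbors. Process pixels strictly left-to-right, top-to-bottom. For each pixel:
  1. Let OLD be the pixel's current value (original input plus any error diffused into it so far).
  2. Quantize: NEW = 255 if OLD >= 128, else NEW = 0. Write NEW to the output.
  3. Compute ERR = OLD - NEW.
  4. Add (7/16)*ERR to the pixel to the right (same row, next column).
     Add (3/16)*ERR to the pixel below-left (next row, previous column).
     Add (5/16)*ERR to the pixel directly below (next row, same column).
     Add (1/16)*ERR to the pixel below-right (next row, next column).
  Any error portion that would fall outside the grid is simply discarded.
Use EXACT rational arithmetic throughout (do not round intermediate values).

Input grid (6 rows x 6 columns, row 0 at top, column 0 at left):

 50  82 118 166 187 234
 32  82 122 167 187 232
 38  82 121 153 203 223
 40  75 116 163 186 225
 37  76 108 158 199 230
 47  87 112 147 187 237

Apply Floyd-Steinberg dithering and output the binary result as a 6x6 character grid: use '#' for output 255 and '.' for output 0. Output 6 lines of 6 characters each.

Answer: ..#.##
.#.###
..#.##
..##.#
.#.###
...#.#

Derivation:
(0,0): OLD=50 → NEW=0, ERR=50
(0,1): OLD=831/8 → NEW=0, ERR=831/8
(0,2): OLD=20921/128 → NEW=255, ERR=-11719/128
(0,3): OLD=257935/2048 → NEW=0, ERR=257935/2048
(0,4): OLD=7933161/32768 → NEW=255, ERR=-422679/32768
(0,5): OLD=119724639/524288 → NEW=255, ERR=-13968801/524288
(1,0): OLD=8589/128 → NEW=0, ERR=8589/128
(1,1): OLD=132891/1024 → NEW=255, ERR=-128229/1024
(1,2): OLD=2251511/32768 → NEW=0, ERR=2251511/32768
(1,3): OLD=29920843/131072 → NEW=255, ERR=-3502517/131072
(1,4): OLD=1460909857/8388608 → NEW=255, ERR=-678185183/8388608
(1,5): OLD=25165506711/134217728 → NEW=255, ERR=-9060013929/134217728
(2,0): OLD=581465/16384 → NEW=0, ERR=581465/16384
(2,1): OLD=39568803/524288 → NEW=0, ERR=39568803/524288
(2,2): OLD=1364440617/8388608 → NEW=255, ERR=-774654423/8388608
(2,3): OLD=6266878625/67108864 → NEW=0, ERR=6266878625/67108864
(2,4): OLD=438654047459/2147483648 → NEW=255, ERR=-108954282781/2147483648
(2,5): OLD=6001125155429/34359738368 → NEW=255, ERR=-2760608128411/34359738368
(3,0): OLD=547285129/8388608 → NEW=0, ERR=547285129/8388608
(3,1): OLD=7518288277/67108864 → NEW=0, ERR=7518288277/67108864
(3,2): OLD=85030667631/536870912 → NEW=255, ERR=-51871414929/536870912
(3,3): OLD=4625763935341/34359738368 → NEW=255, ERR=-4135969348499/34359738368
(3,4): OLD=29756635395981/274877906944 → NEW=0, ERR=29756635395981/274877906944
(3,5): OLD=1073486439437859/4398046511104 → NEW=255, ERR=-48015420893661/4398046511104
(4,0): OLD=84174717479/1073741824 → NEW=0, ERR=84174717479/1073741824
(4,1): OLD=2255180149435/17179869184 → NEW=255, ERR=-2125686492485/17179869184
(4,2): OLD=4456619780161/549755813888 → NEW=0, ERR=4456619780161/549755813888
(4,3): OLD=1215524971578661/8796093022208 → NEW=255, ERR=-1027478749084379/8796093022208
(4,4): OLD=24228569923898869/140737488355328 → NEW=255, ERR=-11659489606709771/140737488355328
(4,5): OLD=443850459880395155/2251799813685248 → NEW=255, ERR=-130358492609343085/2251799813685248
(5,0): OLD=13276179547233/274877906944 → NEW=0, ERR=13276179547233/274877906944
(5,1): OLD=667484082485489/8796093022208 → NEW=0, ERR=667484082485489/8796093022208
(5,2): OLD=8310364562101291/70368744177664 → NEW=0, ERR=8310364562101291/70368744177664
(5,3): OLD=331323802397991113/2251799813685248 → NEW=255, ERR=-242885150091747127/2251799813685248
(5,4): OLD=431289973221702521/4503599627370496 → NEW=0, ERR=431289973221702521/4503599627370496
(5,5): OLD=18419991006032694957/72057594037927936 → NEW=255, ERR=45304526361071277/72057594037927936
Row 0: ..#.##
Row 1: .#.###
Row 2: ..#.##
Row 3: ..##.#
Row 4: .#.###
Row 5: ...#.#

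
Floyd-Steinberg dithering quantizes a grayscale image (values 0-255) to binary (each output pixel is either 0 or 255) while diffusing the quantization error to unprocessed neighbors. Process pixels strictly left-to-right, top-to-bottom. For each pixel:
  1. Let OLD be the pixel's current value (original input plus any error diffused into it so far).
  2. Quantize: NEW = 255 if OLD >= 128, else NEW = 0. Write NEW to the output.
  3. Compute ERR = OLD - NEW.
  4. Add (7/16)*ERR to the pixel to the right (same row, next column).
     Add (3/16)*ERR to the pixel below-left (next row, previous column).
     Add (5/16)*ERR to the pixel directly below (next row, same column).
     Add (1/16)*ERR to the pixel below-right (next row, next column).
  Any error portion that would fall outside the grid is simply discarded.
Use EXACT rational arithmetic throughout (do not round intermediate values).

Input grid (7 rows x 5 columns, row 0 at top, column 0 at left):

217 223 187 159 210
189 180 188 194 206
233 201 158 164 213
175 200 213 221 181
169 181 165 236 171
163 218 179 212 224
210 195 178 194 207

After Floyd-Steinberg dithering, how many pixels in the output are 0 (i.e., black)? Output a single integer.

Answer: 7

Derivation:
(0,0): OLD=217 → NEW=255, ERR=-38
(0,1): OLD=1651/8 → NEW=255, ERR=-389/8
(0,2): OLD=21213/128 → NEW=255, ERR=-11427/128
(0,3): OLD=245643/2048 → NEW=0, ERR=245643/2048
(0,4): OLD=8600781/32768 → NEW=255, ERR=244941/32768
(1,0): OLD=21505/128 → NEW=255, ERR=-11135/128
(1,1): OLD=110215/1024 → NEW=0, ERR=110215/1024
(1,2): OLD=7426579/32768 → NEW=255, ERR=-929261/32768
(1,3): OLD=28166999/131072 → NEW=255, ERR=-5256361/131072
(1,4): OLD=415838757/2097152 → NEW=255, ERR=-118935003/2097152
(2,0): OLD=3702717/16384 → NEW=255, ERR=-475203/16384
(2,1): OLD=110725103/524288 → NEW=255, ERR=-22968337/524288
(2,2): OLD=1083634573/8388608 → NEW=255, ERR=-1055460467/8388608
(2,3): OLD=11276337751/134217728 → NEW=0, ERR=11276337751/134217728
(2,4): OLD=492906666657/2147483648 → NEW=255, ERR=-54701663583/2147483648
(3,0): OLD=1323068909/8388608 → NEW=255, ERR=-816026131/8388608
(3,1): OLD=7942105193/67108864 → NEW=0, ERR=7942105193/67108864
(3,2): OLD=512115771347/2147483648 → NEW=255, ERR=-35492558893/2147483648
(3,3): OLD=976607302107/4294967296 → NEW=255, ERR=-118609358373/4294967296
(3,4): OLD=11421785952807/68719476736 → NEW=255, ERR=-6101680614873/68719476736
(4,0): OLD=172647638595/1073741824 → NEW=255, ERR=-101156526525/1073741824
(4,1): OLD=5758277737923/34359738368 → NEW=255, ERR=-3003455545917/34359738368
(4,2): OLD=68065849016525/549755813888 → NEW=0, ERR=68065849016525/549755813888
(4,3): OLD=2320902477164483/8796093022208 → NEW=255, ERR=77898756501443/8796093022208
(4,4): OLD=20463414244804565/140737488355328 → NEW=255, ERR=-15424645285804075/140737488355328
(5,0): OLD=64414786781993/549755813888 → NEW=0, ERR=64414786781993/549755813888
(5,1): OLD=1140290374055355/4398046511104 → NEW=255, ERR=18788513723835/4398046511104
(5,2): OLD=30365129178808979/140737488355328 → NEW=255, ERR=-5522930351799661/140737488355328
(5,3): OLD=104025967512402141/562949953421312 → NEW=255, ERR=-39526270610032419/562949953421312
(5,4): OLD=1437421353491766127/9007199254740992 → NEW=255, ERR=-859414456467186833/9007199254740992
(6,0): OLD=17410393289760665/70368744177664 → NEW=255, ERR=-533636475543655/70368744177664
(6,1): OLD=434557609567617015/2251799813685248 → NEW=255, ERR=-139651342922121225/2251799813685248
(6,2): OLD=4529036512482979341/36028797018963968 → NEW=0, ERR=4529036512482979341/36028797018963968
(6,3): OLD=119161391291367682767/576460752303423488 → NEW=255, ERR=-27836100546005306673/576460752303423488
(6,4): OLD=1398897780632728461929/9223372036854775808 → NEW=255, ERR=-953062088765239369111/9223372036854775808
Output grid:
  Row 0: ###.#  (1 black, running=1)
  Row 1: #.###  (1 black, running=2)
  Row 2: ###.#  (1 black, running=3)
  Row 3: #.###  (1 black, running=4)
  Row 4: ##.##  (1 black, running=5)
  Row 5: .####  (1 black, running=6)
  Row 6: ##.##  (1 black, running=7)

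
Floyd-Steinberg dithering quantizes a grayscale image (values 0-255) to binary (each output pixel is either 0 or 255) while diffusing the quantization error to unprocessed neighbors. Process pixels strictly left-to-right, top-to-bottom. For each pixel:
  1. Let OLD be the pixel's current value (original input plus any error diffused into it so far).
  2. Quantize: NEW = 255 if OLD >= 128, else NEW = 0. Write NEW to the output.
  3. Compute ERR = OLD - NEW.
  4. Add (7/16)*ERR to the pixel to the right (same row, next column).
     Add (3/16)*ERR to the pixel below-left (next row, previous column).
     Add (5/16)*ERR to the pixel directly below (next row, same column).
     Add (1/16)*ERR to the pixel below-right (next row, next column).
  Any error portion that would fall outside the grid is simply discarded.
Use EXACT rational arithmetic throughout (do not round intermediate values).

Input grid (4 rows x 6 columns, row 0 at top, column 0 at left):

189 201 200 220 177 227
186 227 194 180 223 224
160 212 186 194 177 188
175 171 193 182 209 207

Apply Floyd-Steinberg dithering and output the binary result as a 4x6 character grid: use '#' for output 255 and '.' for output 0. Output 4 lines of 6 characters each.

Answer: ######
##.###
.##.#.
######

Derivation:
(0,0): OLD=189 → NEW=255, ERR=-66
(0,1): OLD=1377/8 → NEW=255, ERR=-663/8
(0,2): OLD=20959/128 → NEW=255, ERR=-11681/128
(0,3): OLD=368793/2048 → NEW=255, ERR=-153447/2048
(0,4): OLD=4725807/32768 → NEW=255, ERR=-3630033/32768
(0,5): OLD=93603145/524288 → NEW=255, ERR=-40090295/524288
(1,0): OLD=19179/128 → NEW=255, ERR=-13461/128
(1,1): OLD=137069/1024 → NEW=255, ERR=-124051/1024
(1,2): OLD=3055729/32768 → NEW=0, ERR=3055729/32768
(1,3): OLD=22401437/131072 → NEW=255, ERR=-11021923/131072
(1,4): OLD=1112089783/8388608 → NEW=255, ERR=-1027005257/8388608
(1,5): OLD=18739222225/134217728 → NEW=255, ERR=-15486298415/134217728
(2,0): OLD=1710847/16384 → NEW=0, ERR=1710847/16384
(2,1): OLD=120973925/524288 → NEW=255, ERR=-12719515/524288
(2,2): OLD=1519925615/8388608 → NEW=255, ERR=-619169425/8388608
(2,3): OLD=7939144375/67108864 → NEW=0, ERR=7939144375/67108864
(2,4): OLD=351346861989/2147483648 → NEW=255, ERR=-196261468251/2147483648
(2,5): OLD=3583983316435/34359738368 → NEW=0, ERR=3583983316435/34359738368
(3,0): OLD=1703583375/8388608 → NEW=255, ERR=-435511665/8388608
(3,1): OLD=8951767011/67108864 → NEW=255, ERR=-8160993309/67108864
(3,2): OLD=73763888537/536870912 → NEW=255, ERR=-63138194023/536870912
(3,3): OLD=5008574272779/34359738368 → NEW=255, ERR=-3753159011061/34359738368
(3,4): OLD=43871363217195/274877906944 → NEW=255, ERR=-26222503053525/274877906944
(3,5): OLD=845075971145125/4398046511104 → NEW=255, ERR=-276425889186395/4398046511104
Row 0: ######
Row 1: ##.###
Row 2: .##.#.
Row 3: ######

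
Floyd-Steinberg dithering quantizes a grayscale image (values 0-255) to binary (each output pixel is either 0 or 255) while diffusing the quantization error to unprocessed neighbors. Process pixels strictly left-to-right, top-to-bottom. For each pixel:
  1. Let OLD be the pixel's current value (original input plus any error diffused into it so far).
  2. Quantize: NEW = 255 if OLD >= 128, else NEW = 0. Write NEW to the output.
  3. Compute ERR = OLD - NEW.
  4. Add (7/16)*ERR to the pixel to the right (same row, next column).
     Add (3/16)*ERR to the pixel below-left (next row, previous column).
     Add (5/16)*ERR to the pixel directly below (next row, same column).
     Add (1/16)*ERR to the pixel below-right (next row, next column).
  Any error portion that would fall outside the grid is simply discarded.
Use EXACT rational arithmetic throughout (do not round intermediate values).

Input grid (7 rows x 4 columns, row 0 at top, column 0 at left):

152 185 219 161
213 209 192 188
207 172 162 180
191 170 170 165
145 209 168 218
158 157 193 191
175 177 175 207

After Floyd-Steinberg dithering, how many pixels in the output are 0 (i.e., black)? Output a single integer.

Answer: 7

Derivation:
(0,0): OLD=152 → NEW=255, ERR=-103
(0,1): OLD=2239/16 → NEW=255, ERR=-1841/16
(0,2): OLD=43177/256 → NEW=255, ERR=-22103/256
(0,3): OLD=504735/4096 → NEW=0, ERR=504735/4096
(1,0): OLD=40765/256 → NEW=255, ERR=-24515/256
(1,1): OLD=222251/2048 → NEW=0, ERR=222251/2048
(1,2): OLD=14969095/65536 → NEW=255, ERR=-1742585/65536
(1,3): OLD=219654625/1048576 → NEW=255, ERR=-47732255/1048576
(2,0): OLD=6469129/32768 → NEW=255, ERR=-1886711/32768
(2,1): OLD=177997683/1048576 → NEW=255, ERR=-89389197/1048576
(2,2): OLD=240421695/2097152 → NEW=0, ERR=240421695/2097152
(2,3): OLD=7189664355/33554432 → NEW=255, ERR=-1366715805/33554432
(3,0): OLD=2634406905/16777216 → NEW=255, ERR=-1643783175/16777216
(3,1): OLD=31780534183/268435456 → NEW=0, ERR=31780534183/268435456
(3,2): OLD=1050793250649/4294967296 → NEW=255, ERR=-44423409831/4294967296
(3,3): OLD=10645435308783/68719476736 → NEW=255, ERR=-6878031258897/68719476736
(4,0): OLD=586609206469/4294967296 → NEW=255, ERR=-508607454011/4294967296
(4,1): OLD=6395241236047/34359738368 → NEW=255, ERR=-2366492047793/34359738368
(4,2): OLD=135534914984943/1099511627776 → NEW=0, ERR=135534914984943/1099511627776
(4,3): OLD=4222226068948793/17592186044416 → NEW=255, ERR=-263781372377287/17592186044416
(5,0): OLD=59417644290485/549755813888 → NEW=0, ERR=59417644290485/549755813888
(5,1): OLD=3491582738121235/17592186044416 → NEW=255, ERR=-994424703204845/17592186044416
(5,2): OLD=1756359460497383/8796093022208 → NEW=255, ERR=-486644260165657/8796093022208
(5,3): OLD=47798352687288751/281474976710656 → NEW=255, ERR=-23977766373928529/281474976710656
(6,0): OLD=55781669901227865/281474976710656 → NEW=255, ERR=-15994449159989415/281474976710656
(6,1): OLD=589325998569089535/4503599627370496 → NEW=255, ERR=-559091906410386945/4503599627370496
(6,2): OLD=6045120795771588553/72057594037927936 → NEW=0, ERR=6045120795771588553/72057594037927936
(6,3): OLD=246292466286112864639/1152921504606846976 → NEW=255, ERR=-47702517388633114241/1152921504606846976
Output grid:
  Row 0: ###.  (1 black, running=1)
  Row 1: #.##  (1 black, running=2)
  Row 2: ##.#  (1 black, running=3)
  Row 3: #.##  (1 black, running=4)
  Row 4: ##.#  (1 black, running=5)
  Row 5: .###  (1 black, running=6)
  Row 6: ##.#  (1 black, running=7)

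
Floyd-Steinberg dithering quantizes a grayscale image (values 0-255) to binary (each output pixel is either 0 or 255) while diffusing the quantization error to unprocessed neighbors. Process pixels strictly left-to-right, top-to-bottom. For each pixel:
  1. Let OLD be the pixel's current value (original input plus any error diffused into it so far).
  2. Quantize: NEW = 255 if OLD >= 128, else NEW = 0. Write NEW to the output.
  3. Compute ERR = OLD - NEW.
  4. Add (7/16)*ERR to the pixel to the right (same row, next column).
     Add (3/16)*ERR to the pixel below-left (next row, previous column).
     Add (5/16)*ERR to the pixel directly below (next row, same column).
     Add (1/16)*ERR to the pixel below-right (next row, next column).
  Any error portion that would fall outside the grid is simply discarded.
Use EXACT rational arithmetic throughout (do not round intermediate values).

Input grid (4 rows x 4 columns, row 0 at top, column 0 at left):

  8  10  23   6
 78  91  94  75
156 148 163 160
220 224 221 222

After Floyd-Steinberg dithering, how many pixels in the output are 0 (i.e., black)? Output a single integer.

(0,0): OLD=8 → NEW=0, ERR=8
(0,1): OLD=27/2 → NEW=0, ERR=27/2
(0,2): OLD=925/32 → NEW=0, ERR=925/32
(0,3): OLD=9547/512 → NEW=0, ERR=9547/512
(1,0): OLD=2657/32 → NEW=0, ERR=2657/32
(1,1): OLD=35191/256 → NEW=255, ERR=-30089/256
(1,2): OLD=458355/8192 → NEW=0, ERR=458355/8192
(1,3): OLD=14039445/131072 → NEW=0, ERR=14039445/131072
(2,0): OLD=654989/4096 → NEW=255, ERR=-389491/4096
(2,1): OLD=11186799/131072 → NEW=0, ERR=11186799/131072
(2,2): OLD=60440567/262144 → NEW=255, ERR=-6406153/262144
(2,3): OLD=781307379/4194304 → NEW=255, ERR=-288240141/4194304
(3,0): OLD=432615277/2097152 → NEW=255, ERR=-102158483/2097152
(3,1): OLD=7342860243/33554432 → NEW=255, ERR=-1213519917/33554432
(3,2): OLD=101999951373/536870912 → NEW=255, ERR=-34902131187/536870912
(3,3): OLD=1465057069531/8589934592 → NEW=255, ERR=-725376251429/8589934592
Output grid:
  Row 0: ....  (4 black, running=4)
  Row 1: .#..  (3 black, running=7)
  Row 2: #.##  (1 black, running=8)
  Row 3: ####  (0 black, running=8)

Answer: 8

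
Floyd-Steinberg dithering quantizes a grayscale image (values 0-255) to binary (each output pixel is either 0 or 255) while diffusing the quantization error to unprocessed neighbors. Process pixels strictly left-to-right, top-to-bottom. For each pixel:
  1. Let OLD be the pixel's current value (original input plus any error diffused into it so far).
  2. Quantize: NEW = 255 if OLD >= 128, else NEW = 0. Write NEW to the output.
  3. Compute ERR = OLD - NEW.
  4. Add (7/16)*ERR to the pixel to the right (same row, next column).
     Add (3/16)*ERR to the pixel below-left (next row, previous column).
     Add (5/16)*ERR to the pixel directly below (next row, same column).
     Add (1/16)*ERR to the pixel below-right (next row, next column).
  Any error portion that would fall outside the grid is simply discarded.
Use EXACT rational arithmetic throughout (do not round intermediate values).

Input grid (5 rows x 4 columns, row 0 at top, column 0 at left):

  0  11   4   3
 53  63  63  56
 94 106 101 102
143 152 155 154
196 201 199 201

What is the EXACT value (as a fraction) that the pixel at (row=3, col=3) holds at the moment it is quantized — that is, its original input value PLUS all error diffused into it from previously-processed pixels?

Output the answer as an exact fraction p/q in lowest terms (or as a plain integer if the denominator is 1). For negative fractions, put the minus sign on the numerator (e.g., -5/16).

(0,0): OLD=0 → NEW=0, ERR=0
(0,1): OLD=11 → NEW=0, ERR=11
(0,2): OLD=141/16 → NEW=0, ERR=141/16
(0,3): OLD=1755/256 → NEW=0, ERR=1755/256
(1,0): OLD=881/16 → NEW=0, ERR=881/16
(1,1): OLD=11799/128 → NEW=0, ERR=11799/128
(1,2): OLD=442595/4096 → NEW=0, ERR=442595/4096
(1,3): OLD=6944677/65536 → NEW=0, ERR=6944677/65536
(2,0): OLD=263149/2048 → NEW=255, ERR=-259091/2048
(2,1): OLD=6760703/65536 → NEW=0, ERR=6760703/65536
(2,2): OLD=26939227/131072 → NEW=255, ERR=-6484133/131072
(2,3): OLD=252130383/2097152 → NEW=0, ERR=252130383/2097152
(3,0): OLD=128773917/1048576 → NEW=0, ERR=128773917/1048576
(3,1): OLD=3704136707/16777216 → NEW=255, ERR=-574053373/16777216
(3,2): OLD=41221146109/268435456 → NEW=255, ERR=-27229895171/268435456
(3,3): OLD=618899638123/4294967296 → NEW=255, ERR=-476317022357/4294967296
Target (3,3): original=154, with diffused error = 618899638123/4294967296

Answer: 618899638123/4294967296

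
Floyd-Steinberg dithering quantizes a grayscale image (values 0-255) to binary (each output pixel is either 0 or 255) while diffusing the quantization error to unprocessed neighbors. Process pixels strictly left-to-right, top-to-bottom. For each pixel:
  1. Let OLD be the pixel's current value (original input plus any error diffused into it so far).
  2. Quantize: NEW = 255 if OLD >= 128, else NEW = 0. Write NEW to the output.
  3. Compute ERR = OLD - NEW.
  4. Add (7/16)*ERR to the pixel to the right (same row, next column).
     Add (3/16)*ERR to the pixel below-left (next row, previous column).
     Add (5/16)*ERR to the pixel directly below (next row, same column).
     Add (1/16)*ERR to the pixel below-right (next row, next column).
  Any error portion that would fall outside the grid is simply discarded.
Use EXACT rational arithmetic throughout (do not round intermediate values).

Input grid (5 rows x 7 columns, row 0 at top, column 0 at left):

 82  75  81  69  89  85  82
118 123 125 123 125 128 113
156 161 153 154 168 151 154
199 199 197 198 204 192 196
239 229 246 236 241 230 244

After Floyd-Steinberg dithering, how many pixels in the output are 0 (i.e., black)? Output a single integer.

(0,0): OLD=82 → NEW=0, ERR=82
(0,1): OLD=887/8 → NEW=0, ERR=887/8
(0,2): OLD=16577/128 → NEW=255, ERR=-16063/128
(0,3): OLD=28871/2048 → NEW=0, ERR=28871/2048
(0,4): OLD=3118449/32768 → NEW=0, ERR=3118449/32768
(0,5): OLD=66393623/524288 → NEW=0, ERR=66393623/524288
(0,6): OLD=1152621217/8388608 → NEW=255, ERR=-986473823/8388608
(1,0): OLD=21045/128 → NEW=255, ERR=-11595/128
(1,1): OLD=102003/1024 → NEW=0, ERR=102003/1024
(1,2): OLD=4552687/32768 → NEW=255, ERR=-3803153/32768
(1,3): OLD=11354563/131072 → NEW=0, ERR=11354563/131072
(1,4): OLD=1822551529/8388608 → NEW=255, ERR=-316543511/8388608
(1,5): OLD=9057227961/67108864 → NEW=255, ERR=-8055532359/67108864
(1,6): OLD=33983530423/1073741824 → NEW=0, ERR=33983530423/1073741824
(2,0): OLD=2398113/16384 → NEW=255, ERR=-1779807/16384
(2,1): OLD=61435771/524288 → NEW=0, ERR=61435771/524288
(2,2): OLD=1597735473/8388608 → NEW=255, ERR=-541359567/8388608
(2,3): OLD=9295117801/67108864 → NEW=255, ERR=-7817642519/67108864
(2,4): OLD=47325163769/536870912 → NEW=0, ERR=47325163769/536870912
(2,5): OLD=2673702972691/17179869184 → NEW=255, ERR=-1707163669229/17179869184
(2,6): OLD=31037518134709/274877906944 → NEW=0, ERR=31037518134709/274877906944
(3,0): OLD=1568871185/8388608 → NEW=255, ERR=-570223855/8388608
(3,1): OLD=12548641341/67108864 → NEW=255, ERR=-4564118979/67108864
(3,2): OLD=71167387463/536870912 → NEW=255, ERR=-65734695097/536870912
(3,3): OLD=258821740449/2147483648 → NEW=0, ERR=258821740449/2147483648
(3,4): OLD=71018329192209/274877906944 → NEW=255, ERR=924462921489/274877906944
(3,5): OLD=415833057648963/2199023255552 → NEW=255, ERR=-144917872516797/2199023255552
(3,6): OLD=6904695597520541/35184372088832 → NEW=255, ERR=-2067319285131619/35184372088832
(4,0): OLD=220122984799/1073741824 → NEW=255, ERR=-53681180321/1073741824
(4,1): OLD=2725895438547/17179869184 → NEW=255, ERR=-1654971203373/17179869184
(4,2): OLD=50560922781245/274877906944 → NEW=255, ERR=-19532943489475/274877906944
(4,3): OLD=517985755478191/2199023255552 → NEW=255, ERR=-42765174687569/2199023255552
(4,4): OLD=4023667906062237/17592186044416 → NEW=255, ERR=-462339535263843/17592186044416
(4,5): OLD=105328679390419933/562949953421312 → NEW=255, ERR=-38223558732014627/562949953421312
(4,6): OLD=1727707188857870107/9007199254740992 → NEW=255, ERR=-569128621101082853/9007199254740992
Output grid:
  Row 0: ..#...#  (5 black, running=5)
  Row 1: #.#.##.  (3 black, running=8)
  Row 2: #.##.#.  (3 black, running=11)
  Row 3: ###.###  (1 black, running=12)
  Row 4: #######  (0 black, running=12)

Answer: 12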